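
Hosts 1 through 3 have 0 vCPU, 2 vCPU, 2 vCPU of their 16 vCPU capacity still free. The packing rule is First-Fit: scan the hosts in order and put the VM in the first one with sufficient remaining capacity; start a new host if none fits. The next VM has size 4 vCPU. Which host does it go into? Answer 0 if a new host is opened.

No host has ≥ 4 vCPU free, so a new host is opened.

0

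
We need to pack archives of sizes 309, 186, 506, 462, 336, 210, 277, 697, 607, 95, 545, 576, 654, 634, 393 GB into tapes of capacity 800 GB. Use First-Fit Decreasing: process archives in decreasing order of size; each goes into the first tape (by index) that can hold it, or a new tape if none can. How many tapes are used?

Sorted descending: 697, 654, 634, 607, 576, 545, 506, 462, 393, 336, 309, 277, 210, 186, 95.
697 GB → tape 1 (remaining 103 GB)
654 GB → tape 2 (remaining 146 GB)
634 GB → tape 3 (remaining 166 GB)
607 GB → tape 4 (remaining 193 GB)
576 GB → tape 5 (remaining 224 GB)
545 GB → tape 6 (remaining 255 GB)
506 GB → tape 7 (remaining 294 GB)
462 GB → tape 8 (remaining 338 GB)
393 GB → tape 9 (remaining 407 GB)
336 GB → tape 8 (remaining 2 GB)
309 GB → tape 9 (remaining 98 GB)
277 GB → tape 7 (remaining 17 GB)
210 GB → tape 5 (remaining 14 GB)
186 GB → tape 4 (remaining 7 GB)
95 GB → tape 1 (remaining 8 GB)
Final tapes: [697,95] [654] [634] [607,186] [576,210] [545] [506,277] [462,336] [393,309].

9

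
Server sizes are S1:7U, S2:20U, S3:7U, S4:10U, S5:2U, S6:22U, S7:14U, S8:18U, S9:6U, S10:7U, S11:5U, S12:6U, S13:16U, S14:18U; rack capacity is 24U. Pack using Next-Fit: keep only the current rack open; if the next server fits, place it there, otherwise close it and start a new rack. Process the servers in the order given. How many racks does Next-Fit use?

Put S1 (7U) in rack 1; 17U remain.
Put S2 (20U) in rack 2; 4U remain.
Put S3 (7U) in rack 3; 17U remain.
Put S4 (10U) in rack 3; 7U remain.
Put S5 (2U) in rack 3; 5U remain.
Put S6 (22U) in rack 4; 2U remain.
Put S7 (14U) in rack 5; 10U remain.
Put S8 (18U) in rack 6; 6U remain.
Put S9 (6U) in rack 6; 0U remain.
Put S10 (7U) in rack 7; 17U remain.
Put S11 (5U) in rack 7; 12U remain.
Put S12 (6U) in rack 7; 6U remain.
Put S13 (16U) in rack 8; 8U remain.
Put S14 (18U) in rack 9; 6U remain.

9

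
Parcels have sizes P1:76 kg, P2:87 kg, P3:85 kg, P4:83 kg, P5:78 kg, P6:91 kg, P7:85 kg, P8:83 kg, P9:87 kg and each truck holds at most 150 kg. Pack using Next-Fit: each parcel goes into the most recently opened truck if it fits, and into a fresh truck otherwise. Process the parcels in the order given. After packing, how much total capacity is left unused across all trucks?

Put P1 (76 kg) in truck 1; 74 kg remain.
Put P2 (87 kg) in truck 2; 63 kg remain.
Put P3 (85 kg) in truck 3; 65 kg remain.
Put P4 (83 kg) in truck 4; 67 kg remain.
Put P5 (78 kg) in truck 5; 72 kg remain.
Put P6 (91 kg) in truck 6; 59 kg remain.
Put P7 (85 kg) in truck 7; 65 kg remain.
Put P8 (83 kg) in truck 8; 67 kg remain.
Put P9 (87 kg) in truck 9; 63 kg remain.
9 trucks × 150 kg = 1350 kg; used 755 kg; unused 595 kg.

595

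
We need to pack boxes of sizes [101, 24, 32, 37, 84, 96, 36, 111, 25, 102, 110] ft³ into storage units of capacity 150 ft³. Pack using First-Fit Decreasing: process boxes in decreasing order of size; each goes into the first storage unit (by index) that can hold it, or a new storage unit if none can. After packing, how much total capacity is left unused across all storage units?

Sorted descending: 111, 110, 102, 101, 96, 84, 37, 36, 32, 25, 24.
storage unit 1: place 111 ft³, 39 ft³ left
storage unit 2: place 110 ft³, 40 ft³ left
storage unit 3: place 102 ft³, 48 ft³ left
storage unit 4: place 101 ft³, 49 ft³ left
storage unit 5: place 96 ft³, 54 ft³ left
storage unit 6: place 84 ft³, 66 ft³ left
storage unit 1: place 37 ft³, 2 ft³ left
storage unit 2: place 36 ft³, 4 ft³ left
storage unit 3: place 32 ft³, 16 ft³ left
storage unit 4: place 25 ft³, 24 ft³ left
storage unit 4: place 24 ft³, 0 ft³ left
6 storage units × 150 ft³ = 900 ft³; used 758 ft³; unused 142 ft³.

142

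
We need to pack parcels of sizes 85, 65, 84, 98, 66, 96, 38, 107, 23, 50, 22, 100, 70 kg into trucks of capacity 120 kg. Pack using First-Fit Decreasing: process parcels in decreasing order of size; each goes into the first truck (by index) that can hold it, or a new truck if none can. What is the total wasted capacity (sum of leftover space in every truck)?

Sorted descending: 107, 100, 98, 96, 85, 84, 70, 66, 65, 50, 38, 23, 22.
107 kg → truck 1 (remaining 13 kg)
100 kg → truck 2 (remaining 20 kg)
98 kg → truck 3 (remaining 22 kg)
96 kg → truck 4 (remaining 24 kg)
85 kg → truck 5 (remaining 35 kg)
84 kg → truck 6 (remaining 36 kg)
70 kg → truck 7 (remaining 50 kg)
66 kg → truck 8 (remaining 54 kg)
65 kg → truck 9 (remaining 55 kg)
50 kg → truck 7 (remaining 0 kg)
38 kg → truck 8 (remaining 16 kg)
23 kg → truck 4 (remaining 1 kg)
22 kg → truck 3 (remaining 0 kg)
9 trucks × 120 kg = 1080 kg; used 904 kg; unused 176 kg.

176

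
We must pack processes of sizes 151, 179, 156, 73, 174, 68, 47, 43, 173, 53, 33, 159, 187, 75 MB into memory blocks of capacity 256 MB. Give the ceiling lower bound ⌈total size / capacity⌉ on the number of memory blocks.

Total size = 151 + 179 + 156 + 73 + 174 + 68 + 47 + 43 + 173 + 53 + 33 + 159 + 187 + 75 = 1571 MB.
⌈1571 / 256⌉ = 7.

7 memory blocks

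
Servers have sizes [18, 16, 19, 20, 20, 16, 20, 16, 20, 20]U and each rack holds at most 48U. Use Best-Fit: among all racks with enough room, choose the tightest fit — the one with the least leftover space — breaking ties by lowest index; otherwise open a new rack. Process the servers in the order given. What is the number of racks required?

Put 18U in rack 1; 30U remain.
Put 16U in rack 1; 14U remain.
Put 19U in rack 2; 29U remain.
Put 20U in rack 2; 9U remain.
Put 20U in rack 3; 28U remain.
Put 16U in rack 3; 12U remain.
Put 20U in rack 4; 28U remain.
Put 16U in rack 4; 12U remain.
Put 20U in rack 5; 28U remain.
Put 20U in rack 5; 8U remain.

5 racks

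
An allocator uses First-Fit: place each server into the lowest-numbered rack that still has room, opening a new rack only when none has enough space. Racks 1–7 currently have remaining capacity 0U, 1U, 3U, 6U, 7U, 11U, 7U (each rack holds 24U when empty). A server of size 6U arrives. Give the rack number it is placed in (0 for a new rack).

Racks with room: rack 4 (6U), rack 5 (7U), rack 6 (11U), rack 7 (7U).
The first with room is rack 4.

4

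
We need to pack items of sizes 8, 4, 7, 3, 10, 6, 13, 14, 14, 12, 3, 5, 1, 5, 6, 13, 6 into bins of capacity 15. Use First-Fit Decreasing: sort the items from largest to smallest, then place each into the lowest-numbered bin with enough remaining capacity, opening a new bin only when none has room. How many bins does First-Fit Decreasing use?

9

Sorted descending: 14, 14, 13, 13, 12, 10, 8, 7, 6, 6, 6, 5, 5, 4, 3, 3, 1.
bin 1: place 14, 1 left
bin 2: place 14, 1 left
bin 3: place 13, 2 left
bin 4: place 13, 2 left
bin 5: place 12, 3 left
bin 6: place 10, 5 left
bin 7: place 8, 7 left
bin 7: place 7, 0 left
bin 8: place 6, 9 left
bin 8: place 6, 3 left
bin 9: place 6, 9 left
bin 6: place 5, 0 left
bin 9: place 5, 4 left
bin 9: place 4, 0 left
bin 5: place 3, 0 left
bin 8: place 3, 0 left
bin 1: place 1, 0 left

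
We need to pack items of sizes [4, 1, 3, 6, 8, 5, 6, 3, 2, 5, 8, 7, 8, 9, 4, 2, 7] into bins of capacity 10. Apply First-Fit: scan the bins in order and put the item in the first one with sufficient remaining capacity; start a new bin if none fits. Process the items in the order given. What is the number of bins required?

Put 4 in bin 1; 6 remain.
Put 1 in bin 1; 5 remain.
Put 3 in bin 1; 2 remain.
Put 6 in bin 2; 4 remain.
Put 8 in bin 3; 2 remain.
Put 5 in bin 4; 5 remain.
Put 6 in bin 5; 4 remain.
Put 3 in bin 2; 1 remain.
Put 2 in bin 1; 0 remain.
Put 5 in bin 4; 0 remain.
Put 8 in bin 6; 2 remain.
Put 7 in bin 7; 3 remain.
Put 8 in bin 8; 2 remain.
Put 9 in bin 9; 1 remain.
Put 4 in bin 5; 0 remain.
Put 2 in bin 3; 0 remain.
Put 7 in bin 10; 3 remain.

10 bins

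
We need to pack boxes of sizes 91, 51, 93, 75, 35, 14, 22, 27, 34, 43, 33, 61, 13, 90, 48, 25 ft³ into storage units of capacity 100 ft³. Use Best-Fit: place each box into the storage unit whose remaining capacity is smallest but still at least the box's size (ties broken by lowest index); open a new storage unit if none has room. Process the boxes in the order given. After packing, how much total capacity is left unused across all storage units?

45

91 ft³ → storage unit 1 (remaining 9 ft³)
51 ft³ → storage unit 2 (remaining 49 ft³)
93 ft³ → storage unit 3 (remaining 7 ft³)
75 ft³ → storage unit 4 (remaining 25 ft³)
35 ft³ → storage unit 2 (remaining 14 ft³)
14 ft³ → storage unit 2 (remaining 0 ft³)
22 ft³ → storage unit 4 (remaining 3 ft³)
27 ft³ → storage unit 5 (remaining 73 ft³)
34 ft³ → storage unit 5 (remaining 39 ft³)
43 ft³ → storage unit 6 (remaining 57 ft³)
33 ft³ → storage unit 5 (remaining 6 ft³)
61 ft³ → storage unit 7 (remaining 39 ft³)
13 ft³ → storage unit 7 (remaining 26 ft³)
90 ft³ → storage unit 8 (remaining 10 ft³)
48 ft³ → storage unit 6 (remaining 9 ft³)
25 ft³ → storage unit 7 (remaining 1 ft³)
8 storage units × 100 ft³ = 800 ft³; used 755 ft³; unused 45 ft³.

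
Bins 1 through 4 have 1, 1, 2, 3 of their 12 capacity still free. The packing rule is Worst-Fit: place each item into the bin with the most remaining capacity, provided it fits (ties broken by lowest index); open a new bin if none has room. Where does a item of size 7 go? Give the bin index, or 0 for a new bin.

No bin has ≥ 7 free, so a new bin is opened.

0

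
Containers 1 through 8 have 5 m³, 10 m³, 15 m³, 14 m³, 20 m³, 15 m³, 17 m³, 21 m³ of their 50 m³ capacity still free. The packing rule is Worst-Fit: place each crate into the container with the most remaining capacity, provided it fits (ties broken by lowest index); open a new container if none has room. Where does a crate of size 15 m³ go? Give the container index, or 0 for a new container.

Containers with room: container 3 (15 m³), container 5 (20 m³), container 6 (15 m³), container 7 (17 m³), container 8 (21 m³).
Most room is container 8 with 21 m³ free.

8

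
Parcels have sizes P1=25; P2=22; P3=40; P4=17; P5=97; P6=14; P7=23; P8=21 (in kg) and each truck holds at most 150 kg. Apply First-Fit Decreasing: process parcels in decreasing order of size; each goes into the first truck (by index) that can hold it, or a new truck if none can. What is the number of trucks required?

Sorted descending: 97, 40, 25, 23, 22, 21, 17, 14.
truck 1: place 97 kg, 53 kg left
truck 1: place 40 kg, 13 kg left
truck 2: place 25 kg, 125 kg left
truck 2: place 23 kg, 102 kg left
truck 2: place 22 kg, 80 kg left
truck 2: place 21 kg, 59 kg left
truck 2: place 17 kg, 42 kg left
truck 2: place 14 kg, 28 kg left
Final trucks: [97,40] [25,23,22,21,17,14].

2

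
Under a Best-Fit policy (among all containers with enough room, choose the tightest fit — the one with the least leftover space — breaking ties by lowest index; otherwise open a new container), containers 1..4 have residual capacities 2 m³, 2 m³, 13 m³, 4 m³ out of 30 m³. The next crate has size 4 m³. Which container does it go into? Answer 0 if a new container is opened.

Containers with room: container 3 (13 m³), container 4 (4 m³).
Tightest fit is container 4 with 4 m³ free.

4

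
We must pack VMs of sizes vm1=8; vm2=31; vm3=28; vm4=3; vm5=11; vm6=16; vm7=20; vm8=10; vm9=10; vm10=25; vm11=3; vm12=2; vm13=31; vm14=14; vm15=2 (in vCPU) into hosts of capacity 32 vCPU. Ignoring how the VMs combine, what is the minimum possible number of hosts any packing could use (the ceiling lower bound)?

7

Total size = 8 + 31 + 28 + 3 + 11 + 16 + 20 + 10 + 10 + 25 + 3 + 2 + 31 + 14 + 2 = 214 vCPU.
⌈214 / 32⌉ = 7.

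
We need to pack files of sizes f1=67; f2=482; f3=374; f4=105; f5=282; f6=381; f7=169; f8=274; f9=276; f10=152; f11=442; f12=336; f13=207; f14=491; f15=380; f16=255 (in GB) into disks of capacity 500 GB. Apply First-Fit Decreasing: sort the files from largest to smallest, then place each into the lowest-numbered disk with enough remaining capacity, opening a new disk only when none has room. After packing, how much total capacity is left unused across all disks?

Sorted descending: 491, 482, 442, 381, 380, 374, 336, 282, 276, 274, 255, 207, 169, 152, 105, 67.
disk 1: place 491 GB, 9 GB left
disk 2: place 482 GB, 18 GB left
disk 3: place 442 GB, 58 GB left
disk 4: place 381 GB, 119 GB left
disk 5: place 380 GB, 120 GB left
disk 6: place 374 GB, 126 GB left
disk 7: place 336 GB, 164 GB left
disk 8: place 282 GB, 218 GB left
disk 9: place 276 GB, 224 GB left
disk 10: place 274 GB, 226 GB left
disk 11: place 255 GB, 245 GB left
disk 8: place 207 GB, 11 GB left
disk 9: place 169 GB, 55 GB left
disk 7: place 152 GB, 12 GB left
disk 4: place 105 GB, 14 GB left
disk 5: place 67 GB, 53 GB left
11 disks × 500 GB = 5500 GB; used 4673 GB; unused 827 GB.

827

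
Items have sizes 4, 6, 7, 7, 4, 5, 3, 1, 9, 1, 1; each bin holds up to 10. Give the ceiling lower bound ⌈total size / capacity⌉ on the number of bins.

5

Total size = 4 + 6 + 7 + 7 + 4 + 5 + 3 + 1 + 9 + 1 + 1 = 48.
⌈48 / 10⌉ = 5.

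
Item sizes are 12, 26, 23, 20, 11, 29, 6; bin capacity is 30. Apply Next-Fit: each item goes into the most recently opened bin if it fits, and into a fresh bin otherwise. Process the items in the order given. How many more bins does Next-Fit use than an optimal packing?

Next-Fit: [12] [26] [23] [20] [11] [29] [6] → 7 bins.
Total size 127; any packing needs at least ⌈127/30⌉ = 5 bins.
An optimal packing achieves that bound: [29] [26] [23,6] [20] [12,11] → 5 bins.
Excess: 7 − 5 = 2.

2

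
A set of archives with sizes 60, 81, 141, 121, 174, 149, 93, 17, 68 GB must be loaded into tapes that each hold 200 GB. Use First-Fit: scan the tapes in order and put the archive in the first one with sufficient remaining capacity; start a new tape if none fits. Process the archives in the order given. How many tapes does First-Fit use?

Put 60 GB in tape 1; 140 GB remain.
Put 81 GB in tape 1; 59 GB remain.
Put 141 GB in tape 2; 59 GB remain.
Put 121 GB in tape 3; 79 GB remain.
Put 174 GB in tape 4; 26 GB remain.
Put 149 GB in tape 5; 51 GB remain.
Put 93 GB in tape 6; 107 GB remain.
Put 17 GB in tape 1; 42 GB remain.
Put 68 GB in tape 3; 11 GB remain.

6 tapes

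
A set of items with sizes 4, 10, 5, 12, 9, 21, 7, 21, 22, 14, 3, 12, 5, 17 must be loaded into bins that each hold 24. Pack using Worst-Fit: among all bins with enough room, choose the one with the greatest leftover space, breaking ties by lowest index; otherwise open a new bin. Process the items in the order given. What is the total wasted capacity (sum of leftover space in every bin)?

30

bin 1: place 4, 20 left
bin 1: place 10, 10 left
bin 1: place 5, 5 left
bin 2: place 12, 12 left
bin 2: place 9, 3 left
bin 3: place 21, 3 left
bin 4: place 7, 17 left
bin 5: place 21, 3 left
bin 6: place 22, 2 left
bin 4: place 14, 3 left
bin 1: place 3, 2 left
bin 7: place 12, 12 left
bin 7: place 5, 7 left
bin 8: place 17, 7 left
8 bins × 24 = 192; used 162; unused 30.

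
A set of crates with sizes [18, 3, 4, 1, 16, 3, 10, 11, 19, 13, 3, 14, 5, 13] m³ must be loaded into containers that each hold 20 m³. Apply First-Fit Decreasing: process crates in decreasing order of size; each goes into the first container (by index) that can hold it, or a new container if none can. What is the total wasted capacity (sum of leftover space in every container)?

Sorted descending: 19, 18, 16, 14, 13, 13, 11, 10, 5, 4, 3, 3, 3, 1.
19 m³ → container 1 (remaining 1 m³)
18 m³ → container 2 (remaining 2 m³)
16 m³ → container 3 (remaining 4 m³)
14 m³ → container 4 (remaining 6 m³)
13 m³ → container 5 (remaining 7 m³)
13 m³ → container 6 (remaining 7 m³)
11 m³ → container 7 (remaining 9 m³)
10 m³ → container 8 (remaining 10 m³)
5 m³ → container 4 (remaining 1 m³)
4 m³ → container 3 (remaining 0 m³)
3 m³ → container 5 (remaining 4 m³)
3 m³ → container 5 (remaining 1 m³)
3 m³ → container 6 (remaining 4 m³)
1 m³ → container 1 (remaining 0 m³)
8 containers × 20 m³ = 160 m³; used 133 m³; unused 27 m³.

27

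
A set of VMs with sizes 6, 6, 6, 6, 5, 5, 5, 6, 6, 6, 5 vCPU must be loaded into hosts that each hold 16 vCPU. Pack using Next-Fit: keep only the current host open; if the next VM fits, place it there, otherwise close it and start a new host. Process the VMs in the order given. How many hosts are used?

Put 6 vCPU in host 1; 10 vCPU remain.
Put 6 vCPU in host 1; 4 vCPU remain.
Put 6 vCPU in host 2; 10 vCPU remain.
Put 6 vCPU in host 2; 4 vCPU remain.
Put 5 vCPU in host 3; 11 vCPU remain.
Put 5 vCPU in host 3; 6 vCPU remain.
Put 5 vCPU in host 3; 1 vCPU remain.
Put 6 vCPU in host 4; 10 vCPU remain.
Put 6 vCPU in host 4; 4 vCPU remain.
Put 6 vCPU in host 5; 10 vCPU remain.
Put 5 vCPU in host 5; 5 vCPU remain.
Final hosts: [6,6] [6,6] [5,5,5] [6,6] [6,5].

5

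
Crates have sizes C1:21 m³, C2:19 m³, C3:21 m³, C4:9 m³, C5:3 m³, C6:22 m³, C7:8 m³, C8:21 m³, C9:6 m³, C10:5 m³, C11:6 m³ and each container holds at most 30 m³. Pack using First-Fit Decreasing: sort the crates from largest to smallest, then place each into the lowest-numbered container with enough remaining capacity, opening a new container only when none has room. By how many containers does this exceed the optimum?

0

First-Fit Decreasing: [22,8] [21,9] [21,6,3] [21,6] [19,5] → 5 containers.
Total size 141 m³; any packing needs at least ⌈141/30⌉ = 5 containers.
So 5 is already optimal.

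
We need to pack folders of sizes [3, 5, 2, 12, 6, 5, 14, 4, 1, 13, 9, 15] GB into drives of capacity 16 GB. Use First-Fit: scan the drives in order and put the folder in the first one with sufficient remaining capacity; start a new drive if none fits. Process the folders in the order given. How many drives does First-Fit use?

3 GB → drive 1 (remaining 13 GB)
5 GB → drive 1 (remaining 8 GB)
2 GB → drive 1 (remaining 6 GB)
12 GB → drive 2 (remaining 4 GB)
6 GB → drive 1 (remaining 0 GB)
5 GB → drive 3 (remaining 11 GB)
14 GB → drive 4 (remaining 2 GB)
4 GB → drive 2 (remaining 0 GB)
1 GB → drive 3 (remaining 10 GB)
13 GB → drive 5 (remaining 3 GB)
9 GB → drive 3 (remaining 1 GB)
15 GB → drive 6 (remaining 1 GB)

6 drives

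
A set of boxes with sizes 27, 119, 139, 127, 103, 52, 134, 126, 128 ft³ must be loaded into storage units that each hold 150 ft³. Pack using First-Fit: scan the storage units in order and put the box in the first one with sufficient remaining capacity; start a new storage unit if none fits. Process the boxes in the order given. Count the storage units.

8

Put 27 ft³ in storage unit 1; 123 ft³ remain.
Put 119 ft³ in storage unit 1; 4 ft³ remain.
Put 139 ft³ in storage unit 2; 11 ft³ remain.
Put 127 ft³ in storage unit 3; 23 ft³ remain.
Put 103 ft³ in storage unit 4; 47 ft³ remain.
Put 52 ft³ in storage unit 5; 98 ft³ remain.
Put 134 ft³ in storage unit 6; 16 ft³ remain.
Put 126 ft³ in storage unit 7; 24 ft³ remain.
Put 128 ft³ in storage unit 8; 22 ft³ remain.
Final storage units: [27,119] [139] [127] [103] [52] [134] [126] [128].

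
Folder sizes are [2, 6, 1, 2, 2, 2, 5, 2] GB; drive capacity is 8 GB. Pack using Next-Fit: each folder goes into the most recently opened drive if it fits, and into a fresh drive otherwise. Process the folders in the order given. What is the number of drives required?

Put 2 GB in drive 1; 6 GB remain.
Put 6 GB in drive 1; 0 GB remain.
Put 1 GB in drive 2; 7 GB remain.
Put 2 GB in drive 2; 5 GB remain.
Put 2 GB in drive 2; 3 GB remain.
Put 2 GB in drive 2; 1 GB remain.
Put 5 GB in drive 3; 3 GB remain.
Put 2 GB in drive 3; 1 GB remain.

3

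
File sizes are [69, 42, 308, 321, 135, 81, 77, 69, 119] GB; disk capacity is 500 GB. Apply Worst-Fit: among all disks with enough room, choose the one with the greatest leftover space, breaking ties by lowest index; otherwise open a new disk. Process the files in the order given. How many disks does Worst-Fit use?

3 disks

69 GB → disk 1 (remaining 431 GB)
42 GB → disk 1 (remaining 389 GB)
308 GB → disk 1 (remaining 81 GB)
321 GB → disk 2 (remaining 179 GB)
135 GB → disk 2 (remaining 44 GB)
81 GB → disk 1 (remaining 0 GB)
77 GB → disk 3 (remaining 423 GB)
69 GB → disk 3 (remaining 354 GB)
119 GB → disk 3 (remaining 235 GB)
Final disks: [69,42,308,81] [321,135] [77,69,119].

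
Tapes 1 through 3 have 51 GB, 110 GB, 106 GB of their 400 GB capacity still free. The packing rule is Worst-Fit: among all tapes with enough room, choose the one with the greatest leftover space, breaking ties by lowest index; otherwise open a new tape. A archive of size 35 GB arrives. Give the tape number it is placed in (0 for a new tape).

2

Tapes with room: tape 1 (51 GB), tape 2 (110 GB), tape 3 (106 GB).
Most room is tape 2 with 110 GB free.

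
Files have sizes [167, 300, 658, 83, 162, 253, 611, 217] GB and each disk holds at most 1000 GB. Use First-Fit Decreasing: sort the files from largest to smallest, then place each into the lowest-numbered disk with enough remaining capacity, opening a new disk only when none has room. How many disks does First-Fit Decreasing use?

3

Sorted descending: 658, 611, 300, 253, 217, 167, 162, 83.
disk 1: place 658 GB, 342 GB left
disk 2: place 611 GB, 389 GB left
disk 1: place 300 GB, 42 GB left
disk 2: place 253 GB, 136 GB left
disk 3: place 217 GB, 783 GB left
disk 3: place 167 GB, 616 GB left
disk 3: place 162 GB, 454 GB left
disk 2: place 83 GB, 53 GB left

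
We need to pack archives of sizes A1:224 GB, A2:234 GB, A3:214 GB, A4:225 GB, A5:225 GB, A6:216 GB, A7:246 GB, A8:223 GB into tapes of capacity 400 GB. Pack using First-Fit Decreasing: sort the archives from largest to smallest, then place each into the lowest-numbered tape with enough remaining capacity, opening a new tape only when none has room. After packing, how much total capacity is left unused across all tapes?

1393

Sorted descending: 246, 234, 225, 225, 224, 223, 216, 214.
Put 246 GB in tape 1; 154 GB remain.
Put 234 GB in tape 2; 166 GB remain.
Put 225 GB in tape 3; 175 GB remain.
Put 225 GB in tape 4; 175 GB remain.
Put 224 GB in tape 5; 176 GB remain.
Put 223 GB in tape 6; 177 GB remain.
Put 216 GB in tape 7; 184 GB remain.
Put 214 GB in tape 8; 186 GB remain.
8 tapes × 400 GB = 3200 GB; used 1807 GB; unused 1393 GB.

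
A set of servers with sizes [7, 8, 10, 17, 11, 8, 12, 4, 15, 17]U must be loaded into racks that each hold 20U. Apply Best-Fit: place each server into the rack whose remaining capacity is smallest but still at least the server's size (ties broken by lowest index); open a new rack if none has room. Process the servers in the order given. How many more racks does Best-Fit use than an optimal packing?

1

Best-Fit: [7,8,4] [10] [17] [11,8] [12] [15] [17] → 7 racks.
Total size 109U; any packing needs at least ⌈109/20⌉ = 6 racks.
An optimal packing achieves that bound: [17] [17] [15,4] [12,8] [11,8] [10,7] → 6 racks.
Excess: 7 − 6 = 1.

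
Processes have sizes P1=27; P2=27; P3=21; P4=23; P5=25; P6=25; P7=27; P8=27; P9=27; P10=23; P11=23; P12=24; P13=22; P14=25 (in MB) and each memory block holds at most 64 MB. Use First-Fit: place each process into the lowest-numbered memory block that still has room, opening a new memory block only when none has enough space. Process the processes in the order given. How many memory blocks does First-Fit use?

Put P1 (27 MB) in memory block 1; 37 MB remain.
Put P2 (27 MB) in memory block 1; 10 MB remain.
Put P3 (21 MB) in memory block 2; 43 MB remain.
Put P4 (23 MB) in memory block 2; 20 MB remain.
Put P5 (25 MB) in memory block 3; 39 MB remain.
Put P6 (25 MB) in memory block 3; 14 MB remain.
Put P7 (27 MB) in memory block 4; 37 MB remain.
Put P8 (27 MB) in memory block 4; 10 MB remain.
Put P9 (27 MB) in memory block 5; 37 MB remain.
Put P10 (23 MB) in memory block 5; 14 MB remain.
Put P11 (23 MB) in memory block 6; 41 MB remain.
Put P12 (24 MB) in memory block 6; 17 MB remain.
Put P13 (22 MB) in memory block 7; 42 MB remain.
Put P14 (25 MB) in memory block 7; 17 MB remain.
Final memory blocks: [27,27] [21,23] [25,25] [27,27] [27,23] [23,24] [22,25].

7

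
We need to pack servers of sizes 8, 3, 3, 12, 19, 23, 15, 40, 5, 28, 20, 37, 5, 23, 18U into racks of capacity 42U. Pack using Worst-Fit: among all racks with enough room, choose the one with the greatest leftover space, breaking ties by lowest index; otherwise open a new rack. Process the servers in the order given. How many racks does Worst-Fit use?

Put 8U in rack 1; 34U remain.
Put 3U in rack 1; 31U remain.
Put 3U in rack 1; 28U remain.
Put 12U in rack 1; 16U remain.
Put 19U in rack 2; 23U remain.
Put 23U in rack 2; 0U remain.
Put 15U in rack 1; 1U remain.
Put 40U in rack 3; 2U remain.
Put 5U in rack 4; 37U remain.
Put 28U in rack 4; 9U remain.
Put 20U in rack 5; 22U remain.
Put 37U in rack 6; 5U remain.
Put 5U in rack 5; 17U remain.
Put 23U in rack 7; 19U remain.
Put 18U in rack 7; 1U remain.
Final racks: [8,3,3,12,15] [19,23] [40] [5,28] [20,5] [37] [23,18].

7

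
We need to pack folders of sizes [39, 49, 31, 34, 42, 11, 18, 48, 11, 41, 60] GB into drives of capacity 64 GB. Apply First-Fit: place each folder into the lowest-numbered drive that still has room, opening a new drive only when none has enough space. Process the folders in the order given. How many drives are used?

8

drive 1: place 39 GB, 25 GB left
drive 2: place 49 GB, 15 GB left
drive 3: place 31 GB, 33 GB left
drive 4: place 34 GB, 30 GB left
drive 5: place 42 GB, 22 GB left
drive 1: place 11 GB, 14 GB left
drive 3: place 18 GB, 15 GB left
drive 6: place 48 GB, 16 GB left
drive 1: place 11 GB, 3 GB left
drive 7: place 41 GB, 23 GB left
drive 8: place 60 GB, 4 GB left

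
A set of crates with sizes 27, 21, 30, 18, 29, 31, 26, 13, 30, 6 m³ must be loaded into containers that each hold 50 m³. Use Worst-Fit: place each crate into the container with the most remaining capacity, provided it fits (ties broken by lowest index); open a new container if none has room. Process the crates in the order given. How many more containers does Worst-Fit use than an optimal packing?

0

Worst-Fit: [27,21] [30,18] [29,6] [31] [26,13] [30] → 6 containers.
6 crates exceed 25 m³ (half the capacity), and no two of those can share a container, so at least 6 containers are needed.
So 6 is already optimal.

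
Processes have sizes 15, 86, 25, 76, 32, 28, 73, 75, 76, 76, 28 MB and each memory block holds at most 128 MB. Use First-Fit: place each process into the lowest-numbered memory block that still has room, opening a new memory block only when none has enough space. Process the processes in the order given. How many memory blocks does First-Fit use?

6 memory blocks

memory block 1: place 15 MB, 113 MB left
memory block 1: place 86 MB, 27 MB left
memory block 1: place 25 MB, 2 MB left
memory block 2: place 76 MB, 52 MB left
memory block 2: place 32 MB, 20 MB left
memory block 3: place 28 MB, 100 MB left
memory block 3: place 73 MB, 27 MB left
memory block 4: place 75 MB, 53 MB left
memory block 5: place 76 MB, 52 MB left
memory block 6: place 76 MB, 52 MB left
memory block 4: place 28 MB, 25 MB left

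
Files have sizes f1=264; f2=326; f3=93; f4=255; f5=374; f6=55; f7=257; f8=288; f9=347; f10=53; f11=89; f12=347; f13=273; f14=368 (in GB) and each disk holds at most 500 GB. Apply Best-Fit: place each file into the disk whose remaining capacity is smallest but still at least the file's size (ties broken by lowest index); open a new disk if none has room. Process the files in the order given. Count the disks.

disk 1: place f1 (264 GB), 236 GB left
disk 2: place f2 (326 GB), 174 GB left
disk 2: place f3 (93 GB), 81 GB left
disk 3: place f4 (255 GB), 245 GB left
disk 4: place f5 (374 GB), 126 GB left
disk 2: place f6 (55 GB), 26 GB left
disk 5: place f7 (257 GB), 243 GB left
disk 6: place f8 (288 GB), 212 GB left
disk 7: place f9 (347 GB), 153 GB left
disk 4: place f10 (53 GB), 73 GB left
disk 7: place f11 (89 GB), 64 GB left
disk 8: place f12 (347 GB), 153 GB left
disk 9: place f13 (273 GB), 227 GB left
disk 10: place f14 (368 GB), 132 GB left

10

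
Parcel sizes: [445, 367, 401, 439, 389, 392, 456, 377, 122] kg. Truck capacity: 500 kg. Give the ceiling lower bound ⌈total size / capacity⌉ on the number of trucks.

7 trucks

Total size = 445 + 367 + 401 + 439 + 389 + 392 + 456 + 377 + 122 = 3388 kg.
⌈3388 / 500⌉ = 7.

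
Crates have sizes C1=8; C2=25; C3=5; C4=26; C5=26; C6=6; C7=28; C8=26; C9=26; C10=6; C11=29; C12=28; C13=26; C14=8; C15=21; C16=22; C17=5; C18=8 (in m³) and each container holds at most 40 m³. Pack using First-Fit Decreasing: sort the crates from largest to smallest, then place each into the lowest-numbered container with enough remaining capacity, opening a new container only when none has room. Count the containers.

Sorted descending: 29, 28, 28, 26, 26, 26, 26, 26, 25, 22, 21, 8, 8, 8, 6, 6, 5, 5.
29 m³ → container 1 (remaining 11 m³)
28 m³ → container 2 (remaining 12 m³)
28 m³ → container 3 (remaining 12 m³)
26 m³ → container 4 (remaining 14 m³)
26 m³ → container 5 (remaining 14 m³)
26 m³ → container 6 (remaining 14 m³)
26 m³ → container 7 (remaining 14 m³)
26 m³ → container 8 (remaining 14 m³)
25 m³ → container 9 (remaining 15 m³)
22 m³ → container 10 (remaining 18 m³)
21 m³ → container 11 (remaining 19 m³)
8 m³ → container 1 (remaining 3 m³)
8 m³ → container 2 (remaining 4 m³)
8 m³ → container 3 (remaining 4 m³)
6 m³ → container 4 (remaining 8 m³)
6 m³ → container 4 (remaining 2 m³)
5 m³ → container 5 (remaining 9 m³)
5 m³ → container 5 (remaining 4 m³)

11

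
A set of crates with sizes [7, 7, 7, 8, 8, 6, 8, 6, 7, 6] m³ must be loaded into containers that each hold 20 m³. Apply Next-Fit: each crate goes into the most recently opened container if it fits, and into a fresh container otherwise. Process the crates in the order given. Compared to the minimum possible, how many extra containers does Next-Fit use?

Next-Fit: [7,7] [7,8] [8,6] [8,6] [7,6] → 5 containers.
Total size 70 m³; any packing needs at least ⌈70/20⌉ = 4 containers.
An optimal packing achieves that bound: [8,8] [8,7] [7,7,6] [7,6,6] → 4 containers.
Excess: 5 − 4 = 1.

1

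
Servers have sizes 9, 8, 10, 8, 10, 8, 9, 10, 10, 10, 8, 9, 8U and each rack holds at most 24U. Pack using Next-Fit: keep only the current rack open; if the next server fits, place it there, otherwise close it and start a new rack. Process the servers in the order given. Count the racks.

7 racks

9U → rack 1 (remaining 15U)
8U → rack 1 (remaining 7U)
10U → rack 2 (remaining 14U)
8U → rack 2 (remaining 6U)
10U → rack 3 (remaining 14U)
8U → rack 3 (remaining 6U)
9U → rack 4 (remaining 15U)
10U → rack 4 (remaining 5U)
10U → rack 5 (remaining 14U)
10U → rack 5 (remaining 4U)
8U → rack 6 (remaining 16U)
9U → rack 6 (remaining 7U)
8U → rack 7 (remaining 16U)
Final racks: [9,8] [10,8] [10,8] [9,10] [10,10] [8,9] [8].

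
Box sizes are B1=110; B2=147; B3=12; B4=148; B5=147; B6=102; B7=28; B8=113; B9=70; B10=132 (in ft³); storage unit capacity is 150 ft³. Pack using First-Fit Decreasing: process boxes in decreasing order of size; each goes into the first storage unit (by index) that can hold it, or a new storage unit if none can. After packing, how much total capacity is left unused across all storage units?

Sorted descending: 148, 147, 147, 132, 113, 110, 102, 70, 28, 12.
148 ft³ → storage unit 1 (remaining 2 ft³)
147 ft³ → storage unit 2 (remaining 3 ft³)
147 ft³ → storage unit 3 (remaining 3 ft³)
132 ft³ → storage unit 4 (remaining 18 ft³)
113 ft³ → storage unit 5 (remaining 37 ft³)
110 ft³ → storage unit 6 (remaining 40 ft³)
102 ft³ → storage unit 7 (remaining 48 ft³)
70 ft³ → storage unit 8 (remaining 80 ft³)
28 ft³ → storage unit 5 (remaining 9 ft³)
12 ft³ → storage unit 4 (remaining 6 ft³)
8 storage units × 150 ft³ = 1200 ft³; used 1009 ft³; unused 191 ft³.

191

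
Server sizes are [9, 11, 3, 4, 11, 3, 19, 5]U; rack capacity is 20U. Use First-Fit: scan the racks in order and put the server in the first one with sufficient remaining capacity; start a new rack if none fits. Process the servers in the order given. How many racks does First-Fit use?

9U → rack 1 (remaining 11U)
11U → rack 1 (remaining 0U)
3U → rack 2 (remaining 17U)
4U → rack 2 (remaining 13U)
11U → rack 2 (remaining 2U)
3U → rack 3 (remaining 17U)
19U → rack 4 (remaining 1U)
5U → rack 3 (remaining 12U)
Final racks: [9,11] [3,4,11] [3,5] [19].

4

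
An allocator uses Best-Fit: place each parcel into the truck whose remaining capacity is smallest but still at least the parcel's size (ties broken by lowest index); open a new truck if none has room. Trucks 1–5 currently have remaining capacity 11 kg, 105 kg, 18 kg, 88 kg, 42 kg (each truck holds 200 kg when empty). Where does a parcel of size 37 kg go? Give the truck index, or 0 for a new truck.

5

Trucks with room: truck 2 (105 kg), truck 4 (88 kg), truck 5 (42 kg).
Tightest fit is truck 5 with 42 kg free.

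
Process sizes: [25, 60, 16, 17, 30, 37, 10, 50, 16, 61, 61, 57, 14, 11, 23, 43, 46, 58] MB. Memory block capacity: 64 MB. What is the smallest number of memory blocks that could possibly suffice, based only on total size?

10

Total size = 25 + 60 + 16 + 17 + 30 + 37 + 10 + 50 + 16 + 61 + 61 + 57 + 14 + 11 + 23 + 43 + 46 + 58 = 635 MB.
⌈635 / 64⌉ = 10.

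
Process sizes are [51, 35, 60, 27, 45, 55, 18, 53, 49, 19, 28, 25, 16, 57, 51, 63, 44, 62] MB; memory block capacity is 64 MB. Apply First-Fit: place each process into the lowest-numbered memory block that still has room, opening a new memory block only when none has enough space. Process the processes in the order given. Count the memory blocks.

14

Put 51 MB in memory block 1; 13 MB remain.
Put 35 MB in memory block 2; 29 MB remain.
Put 60 MB in memory block 3; 4 MB remain.
Put 27 MB in memory block 2; 2 MB remain.
Put 45 MB in memory block 4; 19 MB remain.
Put 55 MB in memory block 5; 9 MB remain.
Put 18 MB in memory block 4; 1 MB remain.
Put 53 MB in memory block 6; 11 MB remain.
Put 49 MB in memory block 7; 15 MB remain.
Put 19 MB in memory block 8; 45 MB remain.
Put 28 MB in memory block 8; 17 MB remain.
Put 25 MB in memory block 9; 39 MB remain.
Put 16 MB in memory block 8; 1 MB remain.
Put 57 MB in memory block 10; 7 MB remain.
Put 51 MB in memory block 11; 13 MB remain.
Put 63 MB in memory block 12; 1 MB remain.
Put 44 MB in memory block 13; 20 MB remain.
Put 62 MB in memory block 14; 2 MB remain.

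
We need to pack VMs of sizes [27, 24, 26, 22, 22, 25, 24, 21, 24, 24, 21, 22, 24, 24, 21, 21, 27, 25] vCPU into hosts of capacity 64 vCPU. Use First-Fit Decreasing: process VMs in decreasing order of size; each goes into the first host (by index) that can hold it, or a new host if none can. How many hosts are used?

9 hosts

Sorted descending: 27, 27, 26, 25, 25, 24, 24, 24, 24, 24, 24, 22, 22, 22, 21, 21, 21, 21.
Put 27 vCPU in host 1; 37 vCPU remain.
Put 27 vCPU in host 1; 10 vCPU remain.
Put 26 vCPU in host 2; 38 vCPU remain.
Put 25 vCPU in host 2; 13 vCPU remain.
Put 25 vCPU in host 3; 39 vCPU remain.
Put 24 vCPU in host 3; 15 vCPU remain.
Put 24 vCPU in host 4; 40 vCPU remain.
Put 24 vCPU in host 4; 16 vCPU remain.
Put 24 vCPU in host 5; 40 vCPU remain.
Put 24 vCPU in host 5; 16 vCPU remain.
Put 24 vCPU in host 6; 40 vCPU remain.
Put 22 vCPU in host 6; 18 vCPU remain.
Put 22 vCPU in host 7; 42 vCPU remain.
Put 22 vCPU in host 7; 20 vCPU remain.
Put 21 vCPU in host 8; 43 vCPU remain.
Put 21 vCPU in host 8; 22 vCPU remain.
Put 21 vCPU in host 8; 1 vCPU remain.
Put 21 vCPU in host 9; 43 vCPU remain.
Final hosts: [27,27] [26,25] [25,24] [24,24] [24,24] [24,22] [22,22] [21,21,21] [21].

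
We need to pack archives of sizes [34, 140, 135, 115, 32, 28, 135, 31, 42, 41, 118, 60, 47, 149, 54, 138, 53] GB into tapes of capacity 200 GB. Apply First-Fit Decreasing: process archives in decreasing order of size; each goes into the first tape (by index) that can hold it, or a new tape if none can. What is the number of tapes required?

Sorted descending: 149, 140, 138, 135, 135, 118, 115, 60, 54, 53, 47, 42, 41, 34, 32, 31, 28.
149 GB → tape 1 (remaining 51 GB)
140 GB → tape 2 (remaining 60 GB)
138 GB → tape 3 (remaining 62 GB)
135 GB → tape 4 (remaining 65 GB)
135 GB → tape 5 (remaining 65 GB)
118 GB → tape 6 (remaining 82 GB)
115 GB → tape 7 (remaining 85 GB)
60 GB → tape 2 (remaining 0 GB)
54 GB → tape 3 (remaining 8 GB)
53 GB → tape 4 (remaining 12 GB)
47 GB → tape 1 (remaining 4 GB)
42 GB → tape 5 (remaining 23 GB)
41 GB → tape 6 (remaining 41 GB)
34 GB → tape 6 (remaining 7 GB)
32 GB → tape 7 (remaining 53 GB)
31 GB → tape 7 (remaining 22 GB)
28 GB → tape 8 (remaining 172 GB)
Final tapes: [149,47] [140,60] [138,54] [135,53] [135,42] [118,41,34] [115,32,31] [28].

8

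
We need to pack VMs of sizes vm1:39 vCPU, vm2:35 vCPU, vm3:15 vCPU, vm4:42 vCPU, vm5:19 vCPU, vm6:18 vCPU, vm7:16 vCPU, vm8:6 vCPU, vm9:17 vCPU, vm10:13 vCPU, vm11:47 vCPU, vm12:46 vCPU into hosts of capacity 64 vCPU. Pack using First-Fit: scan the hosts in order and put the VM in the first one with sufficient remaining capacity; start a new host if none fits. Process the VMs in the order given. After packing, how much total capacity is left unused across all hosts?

Put vm1 (39 vCPU) in host 1; 25 vCPU remain.
Put vm2 (35 vCPU) in host 2; 29 vCPU remain.
Put vm3 (15 vCPU) in host 1; 10 vCPU remain.
Put vm4 (42 vCPU) in host 3; 22 vCPU remain.
Put vm5 (19 vCPU) in host 2; 10 vCPU remain.
Put vm6 (18 vCPU) in host 3; 4 vCPU remain.
Put vm7 (16 vCPU) in host 4; 48 vCPU remain.
Put vm8 (6 vCPU) in host 1; 4 vCPU remain.
Put vm9 (17 vCPU) in host 4; 31 vCPU remain.
Put vm10 (13 vCPU) in host 4; 18 vCPU remain.
Put vm11 (47 vCPU) in host 5; 17 vCPU remain.
Put vm12 (46 vCPU) in host 6; 18 vCPU remain.
6 hosts × 64 vCPU = 384 vCPU; used 313 vCPU; unused 71 vCPU.

71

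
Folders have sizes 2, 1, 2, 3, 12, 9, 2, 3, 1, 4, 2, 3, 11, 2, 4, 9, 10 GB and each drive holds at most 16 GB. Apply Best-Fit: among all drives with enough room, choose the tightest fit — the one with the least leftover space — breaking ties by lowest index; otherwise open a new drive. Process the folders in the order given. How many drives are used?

drive 1: place 2 GB, 14 GB left
drive 1: place 1 GB, 13 GB left
drive 1: place 2 GB, 11 GB left
drive 1: place 3 GB, 8 GB left
drive 2: place 12 GB, 4 GB left
drive 3: place 9 GB, 7 GB left
drive 2: place 2 GB, 2 GB left
drive 3: place 3 GB, 4 GB left
drive 2: place 1 GB, 1 GB left
drive 3: place 4 GB, 0 GB left
drive 1: place 2 GB, 6 GB left
drive 1: place 3 GB, 3 GB left
drive 4: place 11 GB, 5 GB left
drive 1: place 2 GB, 1 GB left
drive 4: place 4 GB, 1 GB left
drive 5: place 9 GB, 7 GB left
drive 6: place 10 GB, 6 GB left

6 drives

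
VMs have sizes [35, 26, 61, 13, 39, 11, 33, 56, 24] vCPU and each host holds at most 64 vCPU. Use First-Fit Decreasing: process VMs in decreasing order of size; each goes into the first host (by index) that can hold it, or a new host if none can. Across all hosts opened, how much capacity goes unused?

Sorted descending: 61, 56, 39, 35, 33, 26, 24, 13, 11.
host 1: place 61 vCPU, 3 vCPU left
host 2: place 56 vCPU, 8 vCPU left
host 3: place 39 vCPU, 25 vCPU left
host 4: place 35 vCPU, 29 vCPU left
host 5: place 33 vCPU, 31 vCPU left
host 4: place 26 vCPU, 3 vCPU left
host 3: place 24 vCPU, 1 vCPU left
host 5: place 13 vCPU, 18 vCPU left
host 5: place 11 vCPU, 7 vCPU left
5 hosts × 64 vCPU = 320 vCPU; used 298 vCPU; unused 22 vCPU.

22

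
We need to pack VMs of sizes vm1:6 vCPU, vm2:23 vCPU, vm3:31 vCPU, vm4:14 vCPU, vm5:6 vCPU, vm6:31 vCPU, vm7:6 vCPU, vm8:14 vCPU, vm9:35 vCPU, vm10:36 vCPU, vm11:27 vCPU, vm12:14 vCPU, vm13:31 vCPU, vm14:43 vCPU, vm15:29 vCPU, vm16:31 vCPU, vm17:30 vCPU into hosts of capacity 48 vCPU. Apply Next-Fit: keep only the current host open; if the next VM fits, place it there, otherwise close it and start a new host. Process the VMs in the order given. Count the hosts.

host 1: place vm1 (6 vCPU), 42 vCPU left
host 1: place vm2 (23 vCPU), 19 vCPU left
host 2: place vm3 (31 vCPU), 17 vCPU left
host 2: place vm4 (14 vCPU), 3 vCPU left
host 3: place vm5 (6 vCPU), 42 vCPU left
host 3: place vm6 (31 vCPU), 11 vCPU left
host 3: place vm7 (6 vCPU), 5 vCPU left
host 4: place vm8 (14 vCPU), 34 vCPU left
host 5: place vm9 (35 vCPU), 13 vCPU left
host 6: place vm10 (36 vCPU), 12 vCPU left
host 7: place vm11 (27 vCPU), 21 vCPU left
host 7: place vm12 (14 vCPU), 7 vCPU left
host 8: place vm13 (31 vCPU), 17 vCPU left
host 9: place vm14 (43 vCPU), 5 vCPU left
host 10: place vm15 (29 vCPU), 19 vCPU left
host 11: place vm16 (31 vCPU), 17 vCPU left
host 12: place vm17 (30 vCPU), 18 vCPU left

12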